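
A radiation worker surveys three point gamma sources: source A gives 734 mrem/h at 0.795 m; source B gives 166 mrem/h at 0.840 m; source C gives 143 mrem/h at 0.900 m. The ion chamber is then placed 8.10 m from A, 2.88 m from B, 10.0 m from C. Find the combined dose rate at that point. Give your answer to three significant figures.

22.4 mrem/h

Each source contributes Iᵢ·(dᵢ/rᵢ)²; contributions add.
A: 734 × (0.795/8.10)² = 7.071 mrem/h
B: 166 × (0.840/2.88)² = 14.12 mrem/h
C: 143 × (0.900/10.0)² = 1.158 mrem/h
Total = 7.071 + 14.12 + 1.158 = 22.35 mrem/h.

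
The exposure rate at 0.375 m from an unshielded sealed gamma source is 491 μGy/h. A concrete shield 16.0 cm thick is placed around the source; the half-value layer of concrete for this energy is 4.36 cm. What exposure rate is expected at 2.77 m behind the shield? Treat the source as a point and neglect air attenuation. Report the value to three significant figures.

0.707 μGy/h

Distance alone: (0.375/2.77)² = 0.01833, so 491 × 0.01833 = 9.000 μGy/h.
Shield: 16.0/4.36 = 3.670 half-value layers → attenuation 2^(−3.670) = 0.07856.
Combined: 9.000 × 0.07856 = 0.7070 μGy/h.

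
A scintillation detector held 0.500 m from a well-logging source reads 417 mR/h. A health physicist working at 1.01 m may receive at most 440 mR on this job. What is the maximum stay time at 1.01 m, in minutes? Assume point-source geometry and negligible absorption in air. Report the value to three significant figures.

258 min

Using I₁d₁² = I₂d₂², rate at 1.01 m:
(0.500/1.01)² = 0.2451, so 417 × 0.2451 = 102.2 mR/h.
Stay time = 440 mR ÷ 102.2 mR/h = 4.305 h = 258.3 min.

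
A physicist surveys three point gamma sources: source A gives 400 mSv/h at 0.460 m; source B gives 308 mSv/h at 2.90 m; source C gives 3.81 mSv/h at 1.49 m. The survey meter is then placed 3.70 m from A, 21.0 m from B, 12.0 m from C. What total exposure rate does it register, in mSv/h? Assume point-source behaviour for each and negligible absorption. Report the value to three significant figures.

12.1 mSv/h

Each source contributes Iᵢ·(dᵢ/rᵢ)²; contributions add.
A: 400 × (0.460/3.70)² = 6.183 mSv/h
B: 308 × (2.90/21.0)² = 5.874 mSv/h
C: 3.81 × (1.49/12.0)² = 0.05874 mSv/h
Total = 6.183 + 5.874 + 0.05874 = 12.12 mSv/h.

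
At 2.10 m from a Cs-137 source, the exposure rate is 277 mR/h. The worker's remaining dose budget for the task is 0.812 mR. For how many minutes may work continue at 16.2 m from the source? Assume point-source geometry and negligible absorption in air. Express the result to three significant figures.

Using I₁d₁² = I₂d₂², rate at 16.2 m:
(2.10/16.2)² = 0.01680, so 277 × 0.01680 = 4.654 mR/h.
Stay time = 0.812 mR ÷ 4.654 mR/h = 0.1745 h = 10.47 min.

10.5 min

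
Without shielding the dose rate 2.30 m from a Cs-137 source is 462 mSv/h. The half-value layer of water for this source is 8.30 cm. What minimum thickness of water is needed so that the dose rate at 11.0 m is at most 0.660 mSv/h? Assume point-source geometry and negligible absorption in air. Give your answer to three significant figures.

At 11.0 m, distance alone gives 462 × (2.30/11.0)² = 462 × 0.04372 = 20.20 mSv/h.
Further attenuation needed: 20.20/0.660 = 30.61.
n = log₂(30.61) = 4.936 half-value layers.
Thickness = 4.936 × 8.30 cm = 40.97 cm.

41.0 cm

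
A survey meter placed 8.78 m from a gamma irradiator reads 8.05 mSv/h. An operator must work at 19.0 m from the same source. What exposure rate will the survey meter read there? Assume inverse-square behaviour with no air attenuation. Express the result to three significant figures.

1.72 mSv/h

Since intensity falls as 1/r², scaling from 8.78 m to 19.0 m:
8.05 × (8.78/19.0)² = 8.05 × 0.2135 = 1.719 mSv/h.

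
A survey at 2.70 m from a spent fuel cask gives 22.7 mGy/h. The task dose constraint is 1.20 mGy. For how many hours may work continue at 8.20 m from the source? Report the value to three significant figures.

By the inverse-square law, rate at 8.20 m:
22.7 × (2.70/8.20)² = 22.7 × 0.1084 = 2.461 mGy/h.
Stay time = 1.20 mGy ÷ 2.461 mGy/h = 0.4876 h.

0.488 h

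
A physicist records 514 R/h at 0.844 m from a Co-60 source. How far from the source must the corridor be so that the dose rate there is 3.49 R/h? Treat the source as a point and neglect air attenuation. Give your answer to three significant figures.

Since intensity falls as 1/r², d₂ = d₁·√(I₁/I₂).
I₁/I₂ = 514/3.49 = 147.3, so d₂ = 0.844 × √147.3 = 10.24 m.

10.2 m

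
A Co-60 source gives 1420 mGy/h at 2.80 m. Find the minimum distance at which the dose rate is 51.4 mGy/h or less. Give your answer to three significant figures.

14.7 m

Using I₁d₁² = I₂d₂², d₂ = d₁·√(I₁/I₂).
I₁/I₂ = 1420/51.4 = 27.63, so d₂ = 2.80 × √27.63 = 14.72 m.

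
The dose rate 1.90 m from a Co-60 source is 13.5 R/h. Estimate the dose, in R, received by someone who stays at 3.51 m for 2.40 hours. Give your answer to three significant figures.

Using I₁d₁² = I₂d₂², rate at 3.51 m:
(1.90/3.51)² = 0.2930, so 13.5 × 0.2930 = 3.955 R/h.
Dose = rate × time = 3.955 R/h × 2.400 h = 9.492 R.

9.49 R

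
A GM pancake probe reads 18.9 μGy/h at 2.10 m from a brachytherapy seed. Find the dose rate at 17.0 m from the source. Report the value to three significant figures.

By the inverse-square law, the rate at 17.0 m is
18.9 × (2.10/17.0)² = 18.9 × 0.01526 = 0.2884 μGy/h.

0.288 μGy/h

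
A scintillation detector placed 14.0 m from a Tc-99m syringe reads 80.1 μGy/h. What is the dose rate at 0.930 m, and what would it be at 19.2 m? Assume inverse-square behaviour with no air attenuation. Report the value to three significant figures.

Intensity scales as (d₁/d₂)², so
At 0.930 m: (14.0/0.930)² = 226.6, so 80.1 × 226.6 = 18150 μGy/h
At 19.2 m: (0.930/19.2)² = 0.002346, so 18150 × 0.002346 = 42.58 μGy/h.

18200 μGy/h; 42.6 μGy/h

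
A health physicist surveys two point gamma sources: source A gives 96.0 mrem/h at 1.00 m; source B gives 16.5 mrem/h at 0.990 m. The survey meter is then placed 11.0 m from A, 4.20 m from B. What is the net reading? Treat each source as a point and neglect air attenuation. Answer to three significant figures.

1.71 mrem/h

Each source contributes Iᵢ·(dᵢ/rᵢ)²; contributions add.
A: 96.0 × (1.00/11.0)² = 0.7934 mrem/h
B: 16.5 × (0.990/4.20)² = 0.9168 mrem/h
Total = 0.7934 + 0.9168 = 1.710 mrem/h.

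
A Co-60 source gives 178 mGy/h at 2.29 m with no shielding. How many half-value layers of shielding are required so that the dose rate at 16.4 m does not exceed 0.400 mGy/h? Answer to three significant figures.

At 16.4 m, distance alone gives (2.29/16.4)² = 0.01950, so 178 × 0.01950 = 3.471 mGy/h.
Further attenuation needed: 3.471/0.400 = 8.678.
n = log₂(8.678) = 3.117 half-value layers.

3.12 half-value layers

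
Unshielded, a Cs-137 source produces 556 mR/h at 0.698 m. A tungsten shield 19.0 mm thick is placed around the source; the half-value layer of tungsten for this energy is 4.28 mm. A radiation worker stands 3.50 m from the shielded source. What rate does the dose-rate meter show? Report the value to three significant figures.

1.02 mR/h

Distance alone: (0.698/3.50)² = 0.03977, so 556 × 0.03977 = 22.11 mR/h.
Shield: 19.0/4.28 = 4.439 half-value layers → attenuation 2^(−4.439) = 0.04610.
Combined: 22.11 × 0.04610 = 1.019 mR/h.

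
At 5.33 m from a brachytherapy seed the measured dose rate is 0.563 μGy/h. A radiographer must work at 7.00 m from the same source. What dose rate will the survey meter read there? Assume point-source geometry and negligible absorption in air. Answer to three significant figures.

0.326 μGy/h

By the inverse-square law, scaling from 5.33 m to 7.00 m:
0.563 × (5.33/7.00)² = 0.563 × 0.5798 = 0.3264 μGy/h.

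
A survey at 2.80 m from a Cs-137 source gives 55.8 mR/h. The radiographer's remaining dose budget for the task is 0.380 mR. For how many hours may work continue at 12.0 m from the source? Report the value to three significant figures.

By the inverse-square law, rate at 12.0 m:
55.8 × (2.80/12.0)² = 55.8 × 0.05444 = 3.038 mR/h.
Stay time = 0.380 mR ÷ 3.038 mR/h = 0.1251 h.

0.125 h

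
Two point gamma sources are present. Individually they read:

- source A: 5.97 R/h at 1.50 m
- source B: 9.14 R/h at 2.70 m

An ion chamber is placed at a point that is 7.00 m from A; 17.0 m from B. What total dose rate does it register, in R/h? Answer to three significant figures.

Each source contributes Iᵢ·(dᵢ/rᵢ)²; contributions add.
A: 5.97 × (1.50/7.00)² = 0.2741 R/h
B: 9.14 × (2.70/17.0)² = 0.2306 R/h
Total = 0.2741 + 0.2306 = 0.5047 R/h.

0.505 R/h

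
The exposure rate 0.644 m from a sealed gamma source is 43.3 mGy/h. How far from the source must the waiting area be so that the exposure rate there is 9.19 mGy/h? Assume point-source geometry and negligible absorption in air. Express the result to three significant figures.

By the inverse-square law, d₂ = d₁·√(I₁/I₂).
I₁/I₂ = 43.3/9.19 = 4.712, so d₂ = 0.644 × √4.712 = 1.398 m.

1.40 m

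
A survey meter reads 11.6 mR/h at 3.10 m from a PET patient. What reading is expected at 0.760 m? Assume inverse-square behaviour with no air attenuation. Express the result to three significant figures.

193 mR/h

Intensity scales as (d₁/d₂)², so the rate at 0.760 m is
(3.10/0.760)² = 16.64, so 11.6 × 16.64 = 193.0 mR/h.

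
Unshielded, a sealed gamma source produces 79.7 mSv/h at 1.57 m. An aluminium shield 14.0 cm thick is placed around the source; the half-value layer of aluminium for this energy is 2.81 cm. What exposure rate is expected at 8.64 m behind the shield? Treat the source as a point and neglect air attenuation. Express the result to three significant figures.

0.0833 mSv/h

Distance alone: (1.57/8.64)² = 0.03302, so 79.7 × 0.03302 = 2.632 mSv/h.
Shield: 14.0/2.81 = 4.982 half-value layers → attenuation 2^(−4.982) = 0.03164.
Combined: 2.632 × 0.03164 = 0.08328 mSv/h.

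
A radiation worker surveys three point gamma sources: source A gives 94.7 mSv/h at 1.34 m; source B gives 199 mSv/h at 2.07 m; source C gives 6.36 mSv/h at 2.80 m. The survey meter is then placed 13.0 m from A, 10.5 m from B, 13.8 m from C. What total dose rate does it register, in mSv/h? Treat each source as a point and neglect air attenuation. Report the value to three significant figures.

Each source contributes Iᵢ·(dᵢ/rᵢ)²; contributions add.
A: 94.7 × (1.34/13.0)² = 1.006 mSv/h
B: 199 × (2.07/10.5)² = 7.734 mSv/h
C: 6.36 × (2.80/13.8)² = 0.2618 mSv/h
Total = 1.006 + 7.734 + 0.2618 = 9.002 mSv/h.

9.00 mSv/h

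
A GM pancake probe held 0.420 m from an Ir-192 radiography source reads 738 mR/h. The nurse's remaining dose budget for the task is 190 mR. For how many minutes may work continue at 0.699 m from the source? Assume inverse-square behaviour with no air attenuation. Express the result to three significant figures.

42.8 min

Intensity scales as (d₁/d₂)², so rate at 0.699 m:
(0.420/0.699)² = 0.3610, so 738 × 0.3610 = 266.4 mR/h.
Stay time = 190 mR ÷ 266.4 mR/h = 0.7132 h = 42.79 min.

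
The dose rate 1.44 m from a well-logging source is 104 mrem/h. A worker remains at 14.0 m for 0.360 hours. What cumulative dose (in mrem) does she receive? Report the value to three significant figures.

By the inverse-square law, rate at 14.0 m:
104 × (1.44/14.0)² = 104 × 0.01058 = 1.100 mrem/h.
Dose = rate × time = 1.100 mrem/h × 0.3600 h = 0.3960 mrem.

0.396 mrem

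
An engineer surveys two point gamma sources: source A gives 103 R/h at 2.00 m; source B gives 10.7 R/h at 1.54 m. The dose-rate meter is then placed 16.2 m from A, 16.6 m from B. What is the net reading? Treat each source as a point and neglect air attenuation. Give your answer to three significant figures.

1.66 R/h

By superposition, sum each source's inverse-square contribution:
A: 103 × (2.00/16.2)² = 1.570 R/h
B: 10.7 × (1.54/16.6)² = 0.09209 R/h
Total = 1.570 + 0.09209 = 1.662 R/h.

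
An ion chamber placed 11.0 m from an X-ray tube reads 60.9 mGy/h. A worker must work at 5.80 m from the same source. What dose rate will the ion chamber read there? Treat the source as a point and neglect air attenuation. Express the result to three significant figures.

Since intensity falls as 1/r², scaling from 11.0 m to 5.80 m:
(11.0/5.80)² = 3.597, so 60.9 × 3.597 = 219.1 mGy/h.

219 mGy/h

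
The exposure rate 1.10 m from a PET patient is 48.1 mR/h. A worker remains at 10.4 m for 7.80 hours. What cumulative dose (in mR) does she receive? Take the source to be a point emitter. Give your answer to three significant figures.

Intensity scales as (d₁/d₂)², so rate at 10.4 m:
48.1 × (1.10/10.4)² = 48.1 × 0.01119 = 0.5382 mR/h.
Dose = rate × time = 0.5382 mR/h × 7.800 h = 4.198 mR.

4.20 mR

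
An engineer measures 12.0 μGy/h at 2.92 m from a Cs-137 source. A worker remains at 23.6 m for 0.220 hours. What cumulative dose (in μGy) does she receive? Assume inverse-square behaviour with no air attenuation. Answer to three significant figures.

0.0404 μGy

By the inverse-square law, rate at 23.6 m:
(2.92/23.6)² = 0.01531, so 12.0 × 0.01531 = 0.1837 μGy/h.
Dose = rate × time = 0.1837 μGy/h × 0.2200 h = 0.04041 μGy.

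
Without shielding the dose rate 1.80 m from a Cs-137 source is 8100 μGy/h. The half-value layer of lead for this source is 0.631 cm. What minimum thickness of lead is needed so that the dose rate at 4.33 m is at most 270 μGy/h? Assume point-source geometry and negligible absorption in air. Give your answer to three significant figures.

1.50 cm

At 4.33 m, distance alone gives (1.80/4.33)² = 0.1728, so 8100 × 0.1728 = 1400 μGy/h.
Further attenuation needed: 1400/270 = 5.185.
n = log₂(5.185) = 2.374 half-value layers.
Thickness = 2.374 × 0.631 cm = 1.498 cm.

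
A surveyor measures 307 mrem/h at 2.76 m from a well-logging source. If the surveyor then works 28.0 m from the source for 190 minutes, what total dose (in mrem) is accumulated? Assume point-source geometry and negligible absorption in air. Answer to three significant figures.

9.45 mrem

Since intensity falls as 1/r², rate at 28.0 m:
(2.76/28.0)² = 0.009716, so 307 × 0.009716 = 2.983 mrem/h.
Dose = rate × time = 2.983 mrem/h × 3.167 h = 9.447 mrem.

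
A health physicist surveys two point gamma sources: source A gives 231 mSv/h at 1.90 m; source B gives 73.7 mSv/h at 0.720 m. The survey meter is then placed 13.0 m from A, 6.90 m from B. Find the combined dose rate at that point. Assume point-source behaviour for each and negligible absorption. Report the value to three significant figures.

5.74 mSv/h

By superposition, sum each source's inverse-square contribution:
A: 231 × (1.90/13.0)² = 4.934 mSv/h
B: 73.7 × (0.720/6.90)² = 0.8025 mSv/h
Total = 4.934 + 0.8025 = 5.737 mSv/h.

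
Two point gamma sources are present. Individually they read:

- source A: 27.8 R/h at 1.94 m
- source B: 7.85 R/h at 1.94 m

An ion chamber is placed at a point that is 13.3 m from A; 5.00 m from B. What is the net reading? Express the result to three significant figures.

1.77 R/h

By superposition, sum each source's inverse-square contribution:
A: 27.8 × (1.94/13.3)² = 0.5915 R/h
B: 7.85 × (1.94/5.00)² = 1.182 R/h
Total = 0.5915 + 1.182 = 1.773 R/h.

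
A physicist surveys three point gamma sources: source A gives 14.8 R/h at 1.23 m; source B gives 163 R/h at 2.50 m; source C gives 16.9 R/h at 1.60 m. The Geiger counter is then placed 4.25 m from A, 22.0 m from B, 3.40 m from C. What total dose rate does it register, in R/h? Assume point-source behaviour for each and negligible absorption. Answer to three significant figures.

7.09 R/h

By superposition, sum each source's inverse-square contribution:
A: 14.8 × (1.23/4.25)² = 1.240 R/h
B: 163 × (2.50/22.0)² = 2.105 R/h
C: 16.9 × (1.60/3.40)² = 3.743 R/h
Total = 1.240 + 2.105 + 3.743 = 7.088 R/h.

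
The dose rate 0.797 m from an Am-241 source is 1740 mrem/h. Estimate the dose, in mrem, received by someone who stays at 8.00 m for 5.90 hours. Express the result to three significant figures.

102 mrem

Applying the 1/r² law, rate at 8.00 m:
1740 × (0.797/8.00)² = 1740 × 0.009925 = 17.27 mrem/h.
Dose = rate × time = 17.27 mrem/h × 5.900 h = 101.9 mrem.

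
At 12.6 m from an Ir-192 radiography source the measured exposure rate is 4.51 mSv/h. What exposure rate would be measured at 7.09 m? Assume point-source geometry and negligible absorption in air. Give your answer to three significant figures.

14.2 mSv/h

Intensity scales as (d₁/d₂)², so scaling from 12.6 m to 7.09 m:
4.51 × (12.6/7.09)² = 4.51 × 3.158 = 14.24 mSv/h.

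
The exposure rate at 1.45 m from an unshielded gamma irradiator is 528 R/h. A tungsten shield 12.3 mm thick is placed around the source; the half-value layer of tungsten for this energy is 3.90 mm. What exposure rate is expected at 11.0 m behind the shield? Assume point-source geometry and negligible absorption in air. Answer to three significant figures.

1.03 R/h

Distance alone: (1.45/11.0)² = 0.01738, so 528 × 0.01738 = 9.177 R/h.
Shield: 12.3/3.90 = 3.154 half-value layers → attenuation 2^(−3.154) = 0.1123.
Combined: 9.177 × 0.1123 = 1.031 R/h.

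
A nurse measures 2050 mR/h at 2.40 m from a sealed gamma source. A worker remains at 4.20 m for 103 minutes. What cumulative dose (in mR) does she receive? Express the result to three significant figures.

1150 mR

By the inverse-square law, rate at 4.20 m:
(2.40/4.20)² = 0.3265, so 2050 × 0.3265 = 669.3 mR/h.
Dose = rate × time = 669.3 mR/h × 1.717 h = 1149 mR.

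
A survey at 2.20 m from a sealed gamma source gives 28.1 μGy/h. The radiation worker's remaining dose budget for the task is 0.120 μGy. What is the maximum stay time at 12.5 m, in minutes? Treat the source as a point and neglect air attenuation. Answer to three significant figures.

Applying the 1/r² law, rate at 12.5 m:
(2.20/12.5)² = 0.03098, so 28.1 × 0.03098 = 0.8705 μGy/h.
Stay time = 0.120 μGy ÷ 0.8705 μGy/h = 0.1379 h = 8.274 min.

8.27 min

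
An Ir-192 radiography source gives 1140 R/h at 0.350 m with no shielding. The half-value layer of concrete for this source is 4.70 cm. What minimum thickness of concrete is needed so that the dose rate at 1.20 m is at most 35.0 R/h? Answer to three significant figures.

6.91 cm

At 1.20 m, distance alone gives (0.350/1.20)² = 0.08507, so 1140 × 0.08507 = 96.98 R/h.
Further attenuation needed: 96.98/35.0 = 2.771.
n = log₂(2.771) = 1.470 half-value layers.
Thickness = 1.470 × 4.70 cm = 6.909 cm.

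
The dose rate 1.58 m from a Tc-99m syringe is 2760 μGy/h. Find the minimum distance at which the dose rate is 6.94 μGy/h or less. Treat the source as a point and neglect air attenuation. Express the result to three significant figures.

31.5 m

By the inverse-square law, d₂ = d₁·√(I₁/I₂).
I₁/I₂ = 2760/6.94 = 397.7, so d₂ = 1.58 × √397.7 = 31.51 m.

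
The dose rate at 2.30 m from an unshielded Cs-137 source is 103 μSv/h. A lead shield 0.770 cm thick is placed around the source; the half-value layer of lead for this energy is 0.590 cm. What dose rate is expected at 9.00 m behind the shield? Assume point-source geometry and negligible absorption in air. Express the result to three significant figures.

Distance alone: (2.30/9.00)² = 0.06531, so 103 × 0.06531 = 6.727 μSv/h.
Shield: 0.770/0.590 = 1.305 half-value layers → attenuation 2^(−1.305) = 0.4047.
Combined: 6.727 × 0.4047 = 2.722 μSv/h.

2.72 μSv/h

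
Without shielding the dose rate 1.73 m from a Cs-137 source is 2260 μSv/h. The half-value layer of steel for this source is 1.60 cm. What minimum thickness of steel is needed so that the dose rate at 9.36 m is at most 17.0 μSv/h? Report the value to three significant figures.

At 9.36 m, distance alone gives (1.73/9.36)² = 0.03416, so 2260 × 0.03416 = 77.20 μSv/h.
Further attenuation needed: 77.20/17.0 = 4.541.
n = log₂(4.541) = 2.183 half-value layers.
Thickness = 2.183 × 1.60 cm = 3.493 cm.

3.49 cm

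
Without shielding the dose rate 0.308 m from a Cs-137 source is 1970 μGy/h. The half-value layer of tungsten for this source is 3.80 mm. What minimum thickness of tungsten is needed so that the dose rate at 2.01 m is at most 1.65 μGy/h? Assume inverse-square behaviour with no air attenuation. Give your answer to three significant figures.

18.3 mm

At 2.01 m, distance alone gives 1970 × (0.308/2.01)² = 1970 × 0.02348 = 46.26 μGy/h.
Further attenuation needed: 46.26/1.65 = 28.04.
n = log₂(28.04) = 4.809 half-value layers.
Thickness = 4.809 × 3.80 mm = 18.27 mm.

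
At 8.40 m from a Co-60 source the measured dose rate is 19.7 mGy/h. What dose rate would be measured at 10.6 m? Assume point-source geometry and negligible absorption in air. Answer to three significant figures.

By the inverse-square law, scaling from 8.40 m to 10.6 m:
(8.40/10.6)² = 0.6280, so 19.7 × 0.6280 = 12.37 mGy/h.

12.4 mGy/h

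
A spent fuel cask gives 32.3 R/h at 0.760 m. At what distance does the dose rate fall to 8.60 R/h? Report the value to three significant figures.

Using I₁d₁² = I₂d₂², d₂ = d₁·√(I₁/I₂).
I₁/I₂ = 32.3/8.60 = 3.756, so d₂ = 0.760 × √3.756 = 1.473 m.

1.47 m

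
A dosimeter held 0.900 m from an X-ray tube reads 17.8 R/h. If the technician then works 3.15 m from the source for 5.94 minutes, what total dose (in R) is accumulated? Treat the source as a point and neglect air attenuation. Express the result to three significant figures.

By the inverse-square law, rate at 3.15 m:
17.8 × (0.900/3.15)² = 17.8 × 0.08163 = 1.453 R/h.
Dose = rate × time = 1.453 R/h × 0.09900 h = 0.1438 R.

0.144 R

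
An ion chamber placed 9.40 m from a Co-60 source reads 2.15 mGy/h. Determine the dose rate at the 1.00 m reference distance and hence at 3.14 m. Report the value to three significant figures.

190 mGy/h; 19.3 mGy/h

By the inverse-square law,
At 1.00 m: 2.15 × (9.40/1.00)² = 2.15 × 88.36 = 190.0 mGy/h
At 3.14 m: (1.00/3.14)² = 0.1014, so 190.0 × 0.1014 = 19.27 mGy/h.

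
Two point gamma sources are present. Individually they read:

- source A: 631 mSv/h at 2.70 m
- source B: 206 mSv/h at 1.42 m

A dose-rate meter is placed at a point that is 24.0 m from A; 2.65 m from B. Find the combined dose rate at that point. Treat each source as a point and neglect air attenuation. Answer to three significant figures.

Each source contributes Iᵢ·(dᵢ/rᵢ)²; contributions add.
A: 631 × (2.70/24.0)² = 7.986 mSv/h
B: 206 × (1.42/2.65)² = 59.15 mSv/h
Total = 7.986 + 59.15 = 67.14 mSv/h.

67.1 mSv/h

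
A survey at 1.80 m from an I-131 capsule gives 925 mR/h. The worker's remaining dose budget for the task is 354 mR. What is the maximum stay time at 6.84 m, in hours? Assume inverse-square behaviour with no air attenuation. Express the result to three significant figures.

Applying the 1/r² law, rate at 6.84 m:
925 × (1.80/6.84)² = 925 × 0.06925 = 64.06 mR/h.
Stay time = 354 mR ÷ 64.06 mR/h = 5.526 h.

5.53 h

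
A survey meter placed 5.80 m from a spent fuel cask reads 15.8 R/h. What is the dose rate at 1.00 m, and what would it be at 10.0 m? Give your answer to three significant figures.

Since intensity falls as 1/r²,
At 1.00 m: 15.8 × (5.80/1.00)² = 15.8 × 33.64 = 531.5 R/h
At 10.0 m: 531.5 × (1.00/10.0)² = 531.5 × 0.01000 = 5.315 R/h.

532 R/h; 5.32 R/h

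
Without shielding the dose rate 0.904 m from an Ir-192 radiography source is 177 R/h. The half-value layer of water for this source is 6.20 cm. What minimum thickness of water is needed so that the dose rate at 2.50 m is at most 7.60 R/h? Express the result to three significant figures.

9.96 cm

At 2.50 m, distance alone gives 177 × (0.904/2.50)² = 177 × 0.1308 = 23.15 R/h.
Further attenuation needed: 23.15/7.60 = 3.046.
n = log₂(3.046) = 1.607 half-value layers.
Thickness = 1.607 × 6.20 cm = 9.963 cm.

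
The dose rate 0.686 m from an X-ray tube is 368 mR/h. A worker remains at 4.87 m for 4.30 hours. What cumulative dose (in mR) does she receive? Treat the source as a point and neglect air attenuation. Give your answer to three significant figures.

Intensity scales as (d₁/d₂)², so rate at 4.87 m:
(0.686/4.87)² = 0.01984, so 368 × 0.01984 = 7.301 mR/h.
Dose = rate × time = 7.301 mR/h × 4.300 h = 31.39 mR.

31.4 mR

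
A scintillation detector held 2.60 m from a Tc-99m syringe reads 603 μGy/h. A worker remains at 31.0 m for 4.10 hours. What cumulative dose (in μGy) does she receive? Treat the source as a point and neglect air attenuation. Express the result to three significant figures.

17.4 μGy

By the inverse-square law, rate at 31.0 m:
(2.60/31.0)² = 0.007034, so 603 × 0.007034 = 4.242 μGy/h.
Dose = rate × time = 4.242 μGy/h × 4.100 h = 17.39 μGy.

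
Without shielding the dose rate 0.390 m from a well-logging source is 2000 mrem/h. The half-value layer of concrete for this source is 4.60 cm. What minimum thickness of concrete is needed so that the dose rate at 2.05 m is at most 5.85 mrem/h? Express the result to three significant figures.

16.7 cm

At 2.05 m, distance alone gives (0.390/2.05)² = 0.03619, so 2000 × 0.03619 = 72.38 mrem/h.
Further attenuation needed: 72.38/5.85 = 12.37.
n = log₂(12.37) = 3.629 half-value layers.
Thickness = 3.629 × 4.60 cm = 16.69 cm.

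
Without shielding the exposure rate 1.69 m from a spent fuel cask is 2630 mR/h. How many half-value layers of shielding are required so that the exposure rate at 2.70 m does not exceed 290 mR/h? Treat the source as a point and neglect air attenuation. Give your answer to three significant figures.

At 2.70 m, distance alone gives 2630 × (1.69/2.70)² = 2630 × 0.3918 = 1030 mR/h.
Further attenuation needed: 1030/290 = 3.552.
n = log₂(3.552) = 1.829 half-value layers.

1.83 half-value layers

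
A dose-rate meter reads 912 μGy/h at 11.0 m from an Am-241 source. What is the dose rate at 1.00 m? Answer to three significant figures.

110000 μGy/h

Intensity scales as (d₁/d₂)², so the rate at 1.00 m is
(11.0/1.00)² = 121.0, so 912 × 121.0 = 110400 μGy/h.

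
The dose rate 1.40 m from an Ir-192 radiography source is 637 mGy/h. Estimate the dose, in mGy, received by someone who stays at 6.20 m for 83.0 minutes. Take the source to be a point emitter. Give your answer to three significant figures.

44.9 mGy

Using I₁d₁² = I₂d₂², rate at 6.20 m:
(1.40/6.20)² = 0.05099, so 637 × 0.05099 = 32.48 mGy/h.
Dose = rate × time = 32.48 mGy/h × 1.383 h = 44.92 mGy.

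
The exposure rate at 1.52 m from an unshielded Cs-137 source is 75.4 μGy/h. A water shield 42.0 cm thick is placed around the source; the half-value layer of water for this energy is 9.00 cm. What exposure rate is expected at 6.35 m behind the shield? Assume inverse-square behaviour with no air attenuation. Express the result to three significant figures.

0.170 μGy/h

Distance alone: (1.52/6.35)² = 0.05730, so 75.4 × 0.05730 = 4.320 μGy/h.
Shield: 42.0/9.00 = 4.667 half-value layers → attenuation 2^(−4.667) = 0.03936.
Combined: 4.320 × 0.03936 = 0.1700 μGy/h.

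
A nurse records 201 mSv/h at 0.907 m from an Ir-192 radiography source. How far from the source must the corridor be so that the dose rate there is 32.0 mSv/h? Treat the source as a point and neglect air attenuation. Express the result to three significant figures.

Using I₁d₁² = I₂d₂², d₂ = d₁·√(I₁/I₂).
I₁/I₂ = 201/32.0 = 6.281, so d₂ = 0.907 × √6.281 = 2.273 m.

2.27 m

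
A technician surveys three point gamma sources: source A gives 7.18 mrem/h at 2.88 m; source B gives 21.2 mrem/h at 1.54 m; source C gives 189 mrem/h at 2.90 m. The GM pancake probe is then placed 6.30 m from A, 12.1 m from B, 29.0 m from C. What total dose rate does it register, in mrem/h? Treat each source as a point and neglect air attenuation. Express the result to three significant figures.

By superposition, sum each source's inverse-square contribution:
A: 7.18 × (2.88/6.30)² = 1.500 mrem/h
B: 21.2 × (1.54/12.1)² = 0.3434 mrem/h
C: 189 × (2.90/29.0)² = 1.890 mrem/h
Total = 1.500 + 0.3434 + 1.890 = 3.733 mrem/h.

3.73 mrem/h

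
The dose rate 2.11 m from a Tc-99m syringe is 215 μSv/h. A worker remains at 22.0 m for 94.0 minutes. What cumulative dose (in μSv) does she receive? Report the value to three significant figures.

3.10 μSv

Since intensity falls as 1/r², rate at 22.0 m:
(2.11/22.0)² = 0.009199, so 215 × 0.009199 = 1.978 μSv/h.
Dose = rate × time = 1.978 μSv/h × 1.567 h = 3.100 μSv.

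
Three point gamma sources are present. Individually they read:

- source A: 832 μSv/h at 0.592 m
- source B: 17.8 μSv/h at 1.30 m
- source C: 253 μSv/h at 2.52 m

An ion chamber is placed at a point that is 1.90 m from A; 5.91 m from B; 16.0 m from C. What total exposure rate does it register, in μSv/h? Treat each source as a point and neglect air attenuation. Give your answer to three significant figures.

87.9 μSv/h

By superposition, sum each source's inverse-square contribution:
A: 832 × (0.592/1.90)² = 80.77 μSv/h
B: 17.8 × (1.30/5.91)² = 0.8613 μSv/h
C: 253 × (2.52/16.0)² = 6.276 μSv/h
Total = 80.77 + 0.8613 + 6.276 = 87.91 μSv/h.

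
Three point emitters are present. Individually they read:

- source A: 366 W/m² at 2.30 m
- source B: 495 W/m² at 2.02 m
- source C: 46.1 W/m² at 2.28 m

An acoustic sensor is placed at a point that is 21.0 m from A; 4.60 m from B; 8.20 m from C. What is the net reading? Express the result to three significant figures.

By superposition, sum each source's inverse-square contribution:
A: 366 × (2.30/21.0)² = 4.390 W/m²
B: 495 × (2.02/4.60)² = 95.45 W/m²
C: 46.1 × (2.28/8.20)² = 3.564 W/m²
Total = 4.390 + 95.45 + 3.564 = 103.4 W/m².

103 W/m²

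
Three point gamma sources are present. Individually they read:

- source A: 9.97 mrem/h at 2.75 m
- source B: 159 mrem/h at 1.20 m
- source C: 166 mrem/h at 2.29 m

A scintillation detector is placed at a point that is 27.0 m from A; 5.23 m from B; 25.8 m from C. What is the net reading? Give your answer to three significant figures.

9.78 mrem/h

Each source contributes Iᵢ·(dᵢ/rᵢ)²; contributions add.
A: 9.97 × (2.75/27.0)² = 0.1034 mrem/h
B: 159 × (1.20/5.23)² = 8.371 mrem/h
C: 166 × (2.29/25.8)² = 1.308 mrem/h
Total = 0.1034 + 8.371 + 1.308 = 9.782 mrem/h.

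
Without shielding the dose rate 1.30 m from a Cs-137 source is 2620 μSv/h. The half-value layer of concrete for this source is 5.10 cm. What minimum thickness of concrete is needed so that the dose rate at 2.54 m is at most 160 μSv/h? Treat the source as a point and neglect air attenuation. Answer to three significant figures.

10.7 cm

At 2.54 m, distance alone gives 2620 × (1.30/2.54)² = 2620 × 0.2620 = 686.4 μSv/h.
Further attenuation needed: 686.4/160 = 4.290.
n = log₂(4.290) = 2.101 half-value layers.
Thickness = 2.101 × 5.10 cm = 10.72 cm.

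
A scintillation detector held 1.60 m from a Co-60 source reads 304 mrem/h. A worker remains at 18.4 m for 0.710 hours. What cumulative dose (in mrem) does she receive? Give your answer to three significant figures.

Applying the 1/r² law, rate at 18.4 m:
(1.60/18.4)² = 0.007561, so 304 × 0.007561 = 2.299 mrem/h.
Dose = rate × time = 2.299 mrem/h × 0.7100 h = 1.632 mrem.

1.63 mrem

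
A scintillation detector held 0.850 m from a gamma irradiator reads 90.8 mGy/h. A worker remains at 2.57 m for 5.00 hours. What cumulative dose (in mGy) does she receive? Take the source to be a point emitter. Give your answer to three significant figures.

Intensity scales as (d₁/d₂)², so rate at 2.57 m:
90.8 × (0.850/2.57)² = 90.8 × 0.1094 = 9.934 mGy/h.
Dose = rate × time = 9.934 mGy/h × 5.000 h = 49.67 mGy.

49.7 mGy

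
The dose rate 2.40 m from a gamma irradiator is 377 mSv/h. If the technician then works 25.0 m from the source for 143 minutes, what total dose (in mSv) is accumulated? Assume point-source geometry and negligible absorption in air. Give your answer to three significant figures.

Intensity scales as (d₁/d₂)², so rate at 25.0 m:
377 × (2.40/25.0)² = 377 × 0.009216 = 3.474 mSv/h.
Dose = rate × time = 3.474 mSv/h × 2.383 h = 8.279 mSv.

8.28 mSv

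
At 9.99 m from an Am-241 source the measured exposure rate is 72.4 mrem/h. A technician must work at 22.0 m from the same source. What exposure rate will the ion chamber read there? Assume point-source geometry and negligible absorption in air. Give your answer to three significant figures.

14.9 mrem/h

Using I₁d₁² = I₂d₂², scaling from 9.99 m to 22.0 m:
72.4 × (9.99/22.0)² = 72.4 × 0.2062 = 14.93 mrem/h.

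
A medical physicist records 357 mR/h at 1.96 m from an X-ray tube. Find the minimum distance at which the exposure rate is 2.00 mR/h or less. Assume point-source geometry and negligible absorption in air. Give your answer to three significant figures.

26.2 m

Since intensity falls as 1/r², d₂ = d₁·√(I₁/I₂).
I₁/I₂ = 357/2.00 = 178.5, so d₂ = 1.96 × √178.5 = 26.19 m.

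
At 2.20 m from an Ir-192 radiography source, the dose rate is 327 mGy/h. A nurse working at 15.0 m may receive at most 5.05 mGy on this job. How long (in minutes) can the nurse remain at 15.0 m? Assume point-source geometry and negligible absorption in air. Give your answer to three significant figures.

43.1 min

Applying the 1/r² law, rate at 15.0 m:
327 × (2.20/15.0)² = 327 × 0.02151 = 7.034 mGy/h.
Stay time = 5.05 mGy ÷ 7.034 mGy/h = 0.7179 h = 43.07 min.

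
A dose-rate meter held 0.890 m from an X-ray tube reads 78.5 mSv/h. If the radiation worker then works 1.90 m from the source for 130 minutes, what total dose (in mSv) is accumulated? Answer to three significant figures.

Applying the 1/r² law, rate at 1.90 m:
78.5 × (0.890/1.90)² = 78.5 × 0.2194 = 17.22 mSv/h.
Dose = rate × time = 17.22 mSv/h × 2.167 h = 37.32 mSv.

37.3 mSv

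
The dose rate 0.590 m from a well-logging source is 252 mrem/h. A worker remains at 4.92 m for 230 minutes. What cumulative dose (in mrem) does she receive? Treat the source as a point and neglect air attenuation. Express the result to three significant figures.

Since intensity falls as 1/r², rate at 4.92 m:
252 × (0.590/4.92)² = 252 × 0.01438 = 3.624 mrem/h.
Dose = rate × time = 3.624 mrem/h × 3.833 h = 13.89 mrem.

13.9 mrem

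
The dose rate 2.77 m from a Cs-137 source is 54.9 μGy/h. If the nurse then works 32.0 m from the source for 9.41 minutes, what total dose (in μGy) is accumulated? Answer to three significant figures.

By the inverse-square law, rate at 32.0 m:
(2.77/32.0)² = 0.007493, so 54.9 × 0.007493 = 0.4114 μGy/h.
Dose = rate × time = 0.4114 μGy/h × 0.1568 h = 0.06451 μGy.

0.0645 μGy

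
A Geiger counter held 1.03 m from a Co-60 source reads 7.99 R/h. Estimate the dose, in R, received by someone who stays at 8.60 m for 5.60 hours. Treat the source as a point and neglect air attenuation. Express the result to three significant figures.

0.642 R

By the inverse-square law, rate at 8.60 m:
(1.03/8.60)² = 0.01434, so 7.99 × 0.01434 = 0.1146 R/h.
Dose = rate × time = 0.1146 R/h × 5.600 h = 0.6418 R.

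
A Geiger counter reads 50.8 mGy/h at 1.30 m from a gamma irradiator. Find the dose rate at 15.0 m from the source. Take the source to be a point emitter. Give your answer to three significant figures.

0.382 mGy/h

Intensity scales as (d₁/d₂)², so the rate at 15.0 m is
50.8 × (1.30/15.0)² = 50.8 × 0.007511 = 0.3816 mGy/h.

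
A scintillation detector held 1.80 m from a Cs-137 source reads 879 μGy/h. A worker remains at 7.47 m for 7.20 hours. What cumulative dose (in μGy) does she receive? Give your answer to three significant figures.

367 μGy

Using I₁d₁² = I₂d₂², rate at 7.47 m:
879 × (1.80/7.47)² = 879 × 0.05806 = 51.03 μGy/h.
Dose = rate × time = 51.03 μGy/h × 7.200 h = 367.4 μGy.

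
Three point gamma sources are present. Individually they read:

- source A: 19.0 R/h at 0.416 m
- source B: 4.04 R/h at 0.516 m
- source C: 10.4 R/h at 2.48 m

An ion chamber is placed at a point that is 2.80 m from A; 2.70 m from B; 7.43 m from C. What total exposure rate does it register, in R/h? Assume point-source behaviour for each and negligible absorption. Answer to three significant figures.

1.73 R/h

By superposition, sum each source's inverse-square contribution:
A: 19.0 × (0.416/2.80)² = 0.4194 R/h
B: 4.04 × (0.516/2.70)² = 0.1476 R/h
C: 10.4 × (2.48/7.43)² = 1.159 R/h
Total = 0.4194 + 0.1476 + 1.159 = 1.726 R/h.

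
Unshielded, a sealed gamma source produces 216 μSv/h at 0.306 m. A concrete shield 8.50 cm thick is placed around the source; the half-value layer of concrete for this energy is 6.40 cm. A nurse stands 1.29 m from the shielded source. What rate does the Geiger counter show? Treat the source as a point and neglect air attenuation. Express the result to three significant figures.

Distance alone: (0.306/1.29)² = 0.05627, so 216 × 0.05627 = 12.15 μSv/h.
Shield: 8.50/6.40 = 1.328 half-value layers → attenuation 2^(−1.328) = 0.3983.
Combined: 12.15 × 0.3983 = 4.839 μSv/h.

4.84 μSv/h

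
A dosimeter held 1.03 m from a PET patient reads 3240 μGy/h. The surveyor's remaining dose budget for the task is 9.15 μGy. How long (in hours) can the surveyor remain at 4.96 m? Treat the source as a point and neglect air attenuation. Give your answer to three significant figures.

0.0655 h

Using I₁d₁² = I₂d₂², rate at 4.96 m:
(1.03/4.96)² = 0.04312, so 3240 × 0.04312 = 139.7 μGy/h.
Stay time = 9.15 μGy ÷ 139.7 μGy/h = 0.06550 h.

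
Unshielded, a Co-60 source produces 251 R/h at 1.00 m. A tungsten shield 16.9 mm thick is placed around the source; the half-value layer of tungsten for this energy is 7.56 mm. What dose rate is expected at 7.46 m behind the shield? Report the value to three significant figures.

Distance alone: (1.00/7.46)² = 0.01797, so 251 × 0.01797 = 4.510 R/h.
Shield: 16.9/7.56 = 2.235 half-value layers → attenuation 2^(−2.235) = 0.2124.
Combined: 4.510 × 0.2124 = 0.9579 R/h.

0.958 R/h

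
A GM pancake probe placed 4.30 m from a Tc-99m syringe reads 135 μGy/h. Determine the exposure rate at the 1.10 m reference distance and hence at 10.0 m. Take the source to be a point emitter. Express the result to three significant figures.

2060 μGy/h; 25.0 μGy/h

By the inverse-square law,
At 1.10 m: 135 × (4.30/1.10)² = 135 × 15.28 = 2063 μGy/h
At 10.0 m: 2063 × (1.10/10.0)² = 2063 × 0.01210 = 24.96 μGy/h.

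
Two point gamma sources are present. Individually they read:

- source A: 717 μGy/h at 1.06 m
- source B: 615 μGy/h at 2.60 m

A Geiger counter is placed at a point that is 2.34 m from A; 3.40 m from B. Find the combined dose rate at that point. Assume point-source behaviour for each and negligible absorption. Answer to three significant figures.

507 μGy/h

By superposition, sum each source's inverse-square contribution:
A: 717 × (1.06/2.34)² = 147.1 μGy/h
B: 615 × (2.60/3.40)² = 359.6 μGy/h
Total = 147.1 + 359.6 = 506.7 μGy/h.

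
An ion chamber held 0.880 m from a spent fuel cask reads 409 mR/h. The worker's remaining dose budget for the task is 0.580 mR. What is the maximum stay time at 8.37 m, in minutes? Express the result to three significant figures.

By the inverse-square law, rate at 8.37 m:
409 × (0.880/8.37)² = 409 × 0.01105 = 4.519 mR/h.
Stay time = 0.580 mR ÷ 4.519 mR/h = 0.1283 h = 7.698 min.

7.70 min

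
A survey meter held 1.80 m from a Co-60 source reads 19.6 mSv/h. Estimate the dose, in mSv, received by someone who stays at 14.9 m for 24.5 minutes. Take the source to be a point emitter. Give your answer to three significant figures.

0.117 mSv

By the inverse-square law, rate at 14.9 m:
19.6 × (1.80/14.9)² = 19.6 × 0.01459 = 0.2860 mSv/h.
Dose = rate × time = 0.2860 mSv/h × 0.4083 h = 0.1168 mSv.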